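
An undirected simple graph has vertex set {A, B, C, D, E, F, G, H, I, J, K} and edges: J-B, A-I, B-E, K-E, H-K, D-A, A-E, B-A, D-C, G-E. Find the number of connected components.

2

Component: {F}
Component: {A, B, C, D, E, G, H, I, J, K}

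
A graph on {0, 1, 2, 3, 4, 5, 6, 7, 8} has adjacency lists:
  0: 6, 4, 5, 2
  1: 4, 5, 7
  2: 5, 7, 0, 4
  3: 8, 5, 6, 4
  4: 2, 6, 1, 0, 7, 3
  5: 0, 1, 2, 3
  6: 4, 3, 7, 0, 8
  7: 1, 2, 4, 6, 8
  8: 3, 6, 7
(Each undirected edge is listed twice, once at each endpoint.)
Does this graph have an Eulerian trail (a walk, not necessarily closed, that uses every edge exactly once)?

No

Degrees: 0:4, 1:3, 2:4, 3:4, 4:6, 5:4, 6:5, 7:5, 8:3
Odd-degree vertices: 1, 6, 7, 8 (4 total).
With 4 odd-degree vertices (more than two), no single trail can use every edge.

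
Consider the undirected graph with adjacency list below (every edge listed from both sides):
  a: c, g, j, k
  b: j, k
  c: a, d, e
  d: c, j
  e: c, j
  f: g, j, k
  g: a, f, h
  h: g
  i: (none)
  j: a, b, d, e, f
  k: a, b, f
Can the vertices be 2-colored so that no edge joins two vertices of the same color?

Partition the vertices as {c, g, i, j, k} vs {a, b, d, e, f, h}. Each listed edge has one endpoint in each part, so the graph is bipartite.

Yes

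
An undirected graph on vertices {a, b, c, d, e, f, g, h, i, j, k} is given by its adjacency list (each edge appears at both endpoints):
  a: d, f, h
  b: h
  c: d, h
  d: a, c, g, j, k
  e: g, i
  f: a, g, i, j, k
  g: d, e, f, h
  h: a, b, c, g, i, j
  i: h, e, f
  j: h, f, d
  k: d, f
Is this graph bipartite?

Yes

A valid 2-coloring puts {d, e, f, h} on one side and {a, b, c, g, i, j, k} on the other; every edge crosses between the two sides.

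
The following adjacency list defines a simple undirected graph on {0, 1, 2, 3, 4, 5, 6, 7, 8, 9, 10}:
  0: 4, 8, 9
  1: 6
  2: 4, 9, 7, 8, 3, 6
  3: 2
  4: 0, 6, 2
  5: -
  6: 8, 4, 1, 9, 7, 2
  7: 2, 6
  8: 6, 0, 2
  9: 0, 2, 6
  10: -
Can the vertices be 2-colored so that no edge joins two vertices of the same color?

No

6-2-9-6 is an odd cycle (length 3), and a bipartite graph can contain only even cycles.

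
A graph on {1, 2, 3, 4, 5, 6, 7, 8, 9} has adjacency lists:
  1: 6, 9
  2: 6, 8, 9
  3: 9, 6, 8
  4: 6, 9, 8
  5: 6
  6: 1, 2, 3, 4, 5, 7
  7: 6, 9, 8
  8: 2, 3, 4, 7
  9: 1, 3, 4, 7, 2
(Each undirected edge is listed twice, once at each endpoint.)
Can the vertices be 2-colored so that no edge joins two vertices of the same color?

Partition the vertices as {6, 8, 9} vs {1, 2, 3, 4, 5, 7}. Each listed edge has one endpoint in each part, so the graph is bipartite.

Yes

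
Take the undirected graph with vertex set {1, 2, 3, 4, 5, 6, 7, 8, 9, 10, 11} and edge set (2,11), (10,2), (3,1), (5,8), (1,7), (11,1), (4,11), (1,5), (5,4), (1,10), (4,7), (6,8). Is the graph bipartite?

Yes

Color {3, 5, 6, 7, 9, 10, 11} black and {1, 2, 4, 8} white. No edge joins two same-colored vertices, so the graph is bipartite.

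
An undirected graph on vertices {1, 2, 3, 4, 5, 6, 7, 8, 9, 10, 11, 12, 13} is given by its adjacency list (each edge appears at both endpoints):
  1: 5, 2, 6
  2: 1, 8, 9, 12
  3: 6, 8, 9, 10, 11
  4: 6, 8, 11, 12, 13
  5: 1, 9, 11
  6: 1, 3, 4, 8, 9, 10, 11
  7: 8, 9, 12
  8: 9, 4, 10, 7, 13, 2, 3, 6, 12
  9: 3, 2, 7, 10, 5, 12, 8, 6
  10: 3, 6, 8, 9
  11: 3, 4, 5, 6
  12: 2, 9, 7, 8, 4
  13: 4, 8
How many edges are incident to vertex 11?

Neighbors of 11: 3, 4, 5, 6.

4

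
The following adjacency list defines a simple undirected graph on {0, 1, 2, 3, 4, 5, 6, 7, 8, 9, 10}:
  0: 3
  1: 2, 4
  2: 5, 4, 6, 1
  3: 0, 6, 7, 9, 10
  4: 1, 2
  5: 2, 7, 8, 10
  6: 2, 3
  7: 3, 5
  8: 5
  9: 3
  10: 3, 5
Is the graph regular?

Degrees: 0:1, 1:2, 2:4, 3:5, 4:2, 5:4, 6:2, 7:2, 8:1, 9:1, 10:2
Degrees are not all equal (e.g. deg(0)=1 but deg(3)=5); not regular.

No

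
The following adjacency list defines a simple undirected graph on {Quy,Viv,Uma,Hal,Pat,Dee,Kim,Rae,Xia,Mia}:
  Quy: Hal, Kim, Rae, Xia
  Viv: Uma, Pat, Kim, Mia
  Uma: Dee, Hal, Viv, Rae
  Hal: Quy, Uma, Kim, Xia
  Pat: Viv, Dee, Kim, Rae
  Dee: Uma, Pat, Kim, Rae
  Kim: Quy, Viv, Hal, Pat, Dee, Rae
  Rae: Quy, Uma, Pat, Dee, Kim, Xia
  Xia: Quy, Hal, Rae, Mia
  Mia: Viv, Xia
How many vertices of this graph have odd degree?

0

Degrees: Quy:4, Viv:4, Uma:4, Hal:4, Pat:4, Dee:4, Kim:6, Rae:6, Xia:4, Mia:2
Odd-degree vertices: none.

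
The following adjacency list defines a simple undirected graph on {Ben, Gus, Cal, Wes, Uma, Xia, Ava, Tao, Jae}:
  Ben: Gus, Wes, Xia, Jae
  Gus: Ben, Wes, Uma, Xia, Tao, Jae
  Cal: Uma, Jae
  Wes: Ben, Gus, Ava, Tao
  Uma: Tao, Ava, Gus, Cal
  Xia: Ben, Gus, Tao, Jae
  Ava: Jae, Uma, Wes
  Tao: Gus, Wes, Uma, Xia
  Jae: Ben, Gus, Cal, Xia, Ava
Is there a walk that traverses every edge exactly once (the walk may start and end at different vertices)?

Degrees: Ben:4, Gus:6, Cal:2, Wes:4, Uma:4, Xia:4, Ava:3, Tao:4, Jae:5
Odd-degree vertices: Ava, Jae (2 total).
The non-isolated vertices are connected and exactly 2 have odd degree, so an Eulerian trail exists (from Ava to Jae).

Yes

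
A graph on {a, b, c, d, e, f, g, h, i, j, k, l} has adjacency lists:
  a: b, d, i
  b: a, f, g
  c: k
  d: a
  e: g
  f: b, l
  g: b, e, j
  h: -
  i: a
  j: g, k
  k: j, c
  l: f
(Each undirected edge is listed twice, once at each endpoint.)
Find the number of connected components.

Component: {h}
Component: {a, b, c, d, e, f, g, i, j, k, l}

2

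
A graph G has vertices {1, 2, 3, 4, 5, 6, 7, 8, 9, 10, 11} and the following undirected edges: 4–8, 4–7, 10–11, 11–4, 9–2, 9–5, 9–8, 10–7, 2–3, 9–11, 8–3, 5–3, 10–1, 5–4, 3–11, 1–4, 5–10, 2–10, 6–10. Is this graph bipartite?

Yes

Color {3, 4, 9, 10} black and {1, 2, 5, 6, 7, 8, 11} white. No edge joins two same-colored vertices, so the graph is bipartite.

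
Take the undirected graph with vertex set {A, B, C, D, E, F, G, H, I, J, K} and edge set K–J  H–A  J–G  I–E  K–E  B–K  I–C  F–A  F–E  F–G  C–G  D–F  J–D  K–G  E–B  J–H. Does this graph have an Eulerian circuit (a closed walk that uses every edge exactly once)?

Yes

Degrees: A:2, B:2, C:2, D:2, E:4, F:4, G:4, H:2, I:2, J:4, K:4
All degrees are even and the non-isolated vertices are connected — an Eulerian circuit exists.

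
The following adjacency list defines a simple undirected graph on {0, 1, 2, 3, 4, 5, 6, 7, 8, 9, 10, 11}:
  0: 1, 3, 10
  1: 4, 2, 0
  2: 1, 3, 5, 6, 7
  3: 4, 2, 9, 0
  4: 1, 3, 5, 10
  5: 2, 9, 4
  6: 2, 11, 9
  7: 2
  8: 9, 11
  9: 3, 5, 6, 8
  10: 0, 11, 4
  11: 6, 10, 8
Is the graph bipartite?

Yes

A valid 2-coloring puts {1, 3, 5, 6, 7, 8, 10} on one side and {0, 2, 4, 9, 11} on the other; every edge crosses between the two sides.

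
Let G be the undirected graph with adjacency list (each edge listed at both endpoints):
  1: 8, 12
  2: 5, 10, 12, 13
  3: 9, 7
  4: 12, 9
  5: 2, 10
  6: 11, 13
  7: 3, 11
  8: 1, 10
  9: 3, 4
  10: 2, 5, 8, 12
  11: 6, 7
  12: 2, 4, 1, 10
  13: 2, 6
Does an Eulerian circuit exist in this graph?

Degrees: 1:2, 2:4, 3:2, 4:2, 5:2, 6:2, 7:2, 8:2, 9:2, 10:4, 11:2, 12:4, 13:2
Every vertex has even degree and the edges form a single connected piece, so an Eulerian circuit exists.

Yes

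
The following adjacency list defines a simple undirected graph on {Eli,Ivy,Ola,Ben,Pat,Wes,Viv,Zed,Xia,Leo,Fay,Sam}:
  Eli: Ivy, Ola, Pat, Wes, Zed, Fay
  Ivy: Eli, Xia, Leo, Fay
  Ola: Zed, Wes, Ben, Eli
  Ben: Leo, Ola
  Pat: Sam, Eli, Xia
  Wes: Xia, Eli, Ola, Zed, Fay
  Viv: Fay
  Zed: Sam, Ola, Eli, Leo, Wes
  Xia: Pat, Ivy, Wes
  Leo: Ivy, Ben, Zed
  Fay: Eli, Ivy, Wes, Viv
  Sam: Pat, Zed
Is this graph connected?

A breadth-first search from Eli visits Eli, Fay, Pat, Ola, Zed, Wes, Ivy, Viv, Xia, Sam, Ben, Leo — all 12 vertices — so the graph is connected.

Yes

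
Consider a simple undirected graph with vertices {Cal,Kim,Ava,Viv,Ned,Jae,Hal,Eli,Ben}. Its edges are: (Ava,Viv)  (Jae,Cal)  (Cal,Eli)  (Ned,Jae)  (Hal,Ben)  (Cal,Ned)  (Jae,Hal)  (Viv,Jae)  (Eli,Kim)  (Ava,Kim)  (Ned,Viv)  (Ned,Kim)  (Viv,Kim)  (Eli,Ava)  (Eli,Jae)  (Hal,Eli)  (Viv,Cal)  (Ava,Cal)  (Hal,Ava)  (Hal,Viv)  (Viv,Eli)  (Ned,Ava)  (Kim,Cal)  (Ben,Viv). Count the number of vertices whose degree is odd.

4

Degrees: Cal:6, Kim:5, Ava:6, Viv:8, Ned:5, Jae:5, Hal:5, Eli:6, Ben:2
Odd-degree vertices: Kim, Ned, Jae, Hal.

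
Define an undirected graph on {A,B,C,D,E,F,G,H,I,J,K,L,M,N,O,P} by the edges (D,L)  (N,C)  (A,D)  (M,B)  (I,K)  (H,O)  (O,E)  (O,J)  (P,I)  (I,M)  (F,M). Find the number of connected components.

Component: {G}
Component: {C, N}
Component: {A, D, L}
Component: {E, H, J, O}
Component: {B, F, I, K, M, P}

5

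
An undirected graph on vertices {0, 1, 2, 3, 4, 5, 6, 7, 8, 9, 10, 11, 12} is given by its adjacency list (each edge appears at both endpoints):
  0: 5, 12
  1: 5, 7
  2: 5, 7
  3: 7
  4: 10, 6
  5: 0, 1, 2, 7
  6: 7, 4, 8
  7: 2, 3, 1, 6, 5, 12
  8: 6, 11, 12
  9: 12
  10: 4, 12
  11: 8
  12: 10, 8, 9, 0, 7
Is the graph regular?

No

Degrees: 0:2, 1:2, 2:2, 3:1, 4:2, 5:4, 6:3, 7:6, 8:3, 9:1, 10:2, 11:1, 12:5
Vertex 3 has degree 1 while 7 has degree 6, so the graph is not regular.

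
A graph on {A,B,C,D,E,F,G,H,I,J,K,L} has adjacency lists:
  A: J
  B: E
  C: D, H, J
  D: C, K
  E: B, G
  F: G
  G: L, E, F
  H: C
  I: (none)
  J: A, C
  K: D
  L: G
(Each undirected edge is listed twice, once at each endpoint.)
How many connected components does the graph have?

3

Component: {I}
Component: {B, E, F, G, L}
Component: {A, C, D, H, J, K}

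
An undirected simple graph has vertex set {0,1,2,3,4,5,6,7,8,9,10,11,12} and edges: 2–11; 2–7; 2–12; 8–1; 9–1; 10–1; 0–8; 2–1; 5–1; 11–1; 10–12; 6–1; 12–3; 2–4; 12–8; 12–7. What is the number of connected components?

Component: {0, 1, 2, 3, 4, 5, 6, 7, 8, 9, 10, 11, 12}

1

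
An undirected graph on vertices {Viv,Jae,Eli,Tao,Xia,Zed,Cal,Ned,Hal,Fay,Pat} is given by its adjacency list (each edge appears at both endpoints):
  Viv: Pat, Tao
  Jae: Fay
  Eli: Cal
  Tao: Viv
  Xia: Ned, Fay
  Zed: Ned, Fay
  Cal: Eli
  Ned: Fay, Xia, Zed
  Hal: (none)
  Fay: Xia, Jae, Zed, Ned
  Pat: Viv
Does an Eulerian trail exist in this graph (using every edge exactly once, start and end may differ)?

Degrees: Viv:2, Jae:1, Eli:1, Tao:1, Xia:2, Zed:2, Cal:1, Ned:3, Hal:0, Fay:4, Pat:1
Odd-degree vertices: Jae, Eli, Tao, Cal, Ned, Pat (6 total).
With 6 odd-degree vertices (more than two), no single trail can use every edge.

No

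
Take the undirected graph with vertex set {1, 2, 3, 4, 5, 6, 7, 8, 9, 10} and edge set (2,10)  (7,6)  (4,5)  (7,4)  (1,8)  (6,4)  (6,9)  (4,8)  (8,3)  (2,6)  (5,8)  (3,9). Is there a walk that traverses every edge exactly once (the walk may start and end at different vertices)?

Degrees: 1:1, 2:2, 3:2, 4:4, 5:2, 6:4, 7:2, 8:4, 9:2, 10:1
Odd-degree vertices: 1, 10 (2 total).
With 2 odd-degree vertices and all edges in one connected piece, an Eulerian trail exists (from 1 to 10).

Yes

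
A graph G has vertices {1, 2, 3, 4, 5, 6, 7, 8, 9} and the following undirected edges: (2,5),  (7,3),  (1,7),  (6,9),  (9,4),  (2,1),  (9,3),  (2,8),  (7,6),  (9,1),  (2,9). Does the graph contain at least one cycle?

Yes

|V| = 9, |E| = 11, number of components = 1.
Since 11 > 9 - 1, a cycle must exist; for instance 1-7-6-9-1.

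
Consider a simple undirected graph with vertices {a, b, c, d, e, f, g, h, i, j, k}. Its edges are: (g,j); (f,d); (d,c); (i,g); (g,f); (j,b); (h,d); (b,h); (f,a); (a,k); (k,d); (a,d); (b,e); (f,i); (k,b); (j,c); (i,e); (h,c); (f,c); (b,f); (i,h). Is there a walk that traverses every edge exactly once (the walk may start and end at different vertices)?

No

Degrees: a:3, b:5, c:4, d:5, e:2, f:6, g:3, h:4, i:4, j:3, k:3
Odd-degree vertices: a, b, d, g, j, k (6 total).
With 6 odd-degree vertices (more than two), no single trail can use every edge.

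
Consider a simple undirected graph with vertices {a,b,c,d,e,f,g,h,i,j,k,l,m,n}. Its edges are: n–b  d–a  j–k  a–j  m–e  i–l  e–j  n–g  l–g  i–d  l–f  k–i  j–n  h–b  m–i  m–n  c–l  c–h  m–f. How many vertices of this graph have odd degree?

0

Degrees: a:2, b:2, c:2, d:2, e:2, f:2, g:2, h:2, i:4, j:4, k:2, l:4, m:4, n:4
Odd-degree vertices: none.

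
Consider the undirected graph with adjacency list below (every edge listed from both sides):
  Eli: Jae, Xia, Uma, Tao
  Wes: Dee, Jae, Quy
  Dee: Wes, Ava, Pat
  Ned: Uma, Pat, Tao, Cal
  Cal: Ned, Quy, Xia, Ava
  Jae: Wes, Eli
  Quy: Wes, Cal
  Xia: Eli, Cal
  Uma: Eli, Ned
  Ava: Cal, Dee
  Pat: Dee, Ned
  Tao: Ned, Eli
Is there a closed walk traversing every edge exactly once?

No

Degrees: Eli:4, Wes:3, Dee:3, Ned:4, Cal:4, Jae:2, Quy:2, Xia:2, Uma:2, Ava:2, Pat:2, Tao:2
Vertices with odd degree: Wes, Dee. An Eulerian circuit requires all degrees even.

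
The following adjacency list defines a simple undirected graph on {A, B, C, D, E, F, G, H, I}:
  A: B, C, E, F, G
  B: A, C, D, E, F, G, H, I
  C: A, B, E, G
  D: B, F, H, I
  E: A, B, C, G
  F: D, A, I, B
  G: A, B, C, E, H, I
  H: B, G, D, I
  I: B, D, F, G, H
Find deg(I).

Neighbors of I: B, D, F, G, H.

5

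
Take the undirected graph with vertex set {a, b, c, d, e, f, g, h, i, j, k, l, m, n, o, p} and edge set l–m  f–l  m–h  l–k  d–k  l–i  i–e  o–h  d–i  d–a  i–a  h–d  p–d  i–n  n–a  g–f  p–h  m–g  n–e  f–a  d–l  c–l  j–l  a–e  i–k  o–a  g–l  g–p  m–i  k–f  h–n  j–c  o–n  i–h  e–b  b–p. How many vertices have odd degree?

Degrees: a:6, b:2, c:2, d:6, e:4, f:4, g:4, h:6, i:8, j:2, k:4, l:8, m:4, n:5, o:3, p:4
Odd-degree vertices: n, o.

2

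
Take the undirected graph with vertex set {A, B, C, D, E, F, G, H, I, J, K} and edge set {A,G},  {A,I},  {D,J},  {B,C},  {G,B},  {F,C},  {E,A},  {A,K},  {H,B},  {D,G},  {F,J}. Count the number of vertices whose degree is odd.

6

Degrees: A:4, B:3, C:2, D:2, E:1, F:2, G:3, H:1, I:1, J:2, K:1
Odd-degree vertices: B, E, G, H, I, K.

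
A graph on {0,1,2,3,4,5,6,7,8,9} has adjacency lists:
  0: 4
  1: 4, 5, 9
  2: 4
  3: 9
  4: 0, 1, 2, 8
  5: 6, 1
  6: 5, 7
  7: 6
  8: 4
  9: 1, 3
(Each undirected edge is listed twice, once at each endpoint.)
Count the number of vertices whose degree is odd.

Degrees: 0:1, 1:3, 2:1, 3:1, 4:4, 5:2, 6:2, 7:1, 8:1, 9:2
Odd-degree vertices: 0, 1, 2, 3, 7, 8.

6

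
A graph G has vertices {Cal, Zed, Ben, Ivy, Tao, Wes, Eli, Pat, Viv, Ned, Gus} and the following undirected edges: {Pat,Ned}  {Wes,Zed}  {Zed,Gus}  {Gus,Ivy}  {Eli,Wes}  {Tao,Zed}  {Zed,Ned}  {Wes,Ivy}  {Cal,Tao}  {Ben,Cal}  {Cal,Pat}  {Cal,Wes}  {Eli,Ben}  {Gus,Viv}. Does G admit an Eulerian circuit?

No

Degrees: Cal:4, Zed:4, Ben:2, Ivy:2, Tao:2, Wes:4, Eli:2, Pat:2, Viv:1, Ned:2, Gus:3
Vertices with odd degree: Viv, Gus. An Eulerian circuit requires all degrees even.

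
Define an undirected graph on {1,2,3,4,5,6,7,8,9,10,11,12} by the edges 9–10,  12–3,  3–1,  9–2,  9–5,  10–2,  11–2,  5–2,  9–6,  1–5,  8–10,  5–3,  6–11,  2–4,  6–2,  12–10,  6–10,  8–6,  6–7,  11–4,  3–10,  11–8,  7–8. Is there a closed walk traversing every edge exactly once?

Degrees: 1:2, 2:6, 3:4, 4:2, 5:4, 6:6, 7:2, 8:4, 9:4, 10:6, 11:4, 12:2
Every vertex has even degree and the edges form a single connected piece, so an Eulerian circuit exists.

Yes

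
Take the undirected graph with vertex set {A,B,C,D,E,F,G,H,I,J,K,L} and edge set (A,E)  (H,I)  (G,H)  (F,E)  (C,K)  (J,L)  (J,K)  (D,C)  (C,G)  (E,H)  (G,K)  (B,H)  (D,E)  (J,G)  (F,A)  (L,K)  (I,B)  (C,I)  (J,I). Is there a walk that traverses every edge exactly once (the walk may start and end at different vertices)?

Degrees: A:2, B:2, C:4, D:2, E:4, F:2, G:4, H:4, I:4, J:4, K:4, L:2
Odd-degree vertices: none (0 total).
The non-isolated vertices are connected and exactly 0 have odd degree, so an Eulerian trail exists.

Yes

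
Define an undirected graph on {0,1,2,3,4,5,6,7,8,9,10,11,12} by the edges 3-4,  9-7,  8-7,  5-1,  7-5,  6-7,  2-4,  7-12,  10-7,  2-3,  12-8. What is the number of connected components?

4

Component: {0}
Component: {11}
Component: {2, 3, 4}
Component: {1, 5, 6, 7, 8, 9, 10, 12}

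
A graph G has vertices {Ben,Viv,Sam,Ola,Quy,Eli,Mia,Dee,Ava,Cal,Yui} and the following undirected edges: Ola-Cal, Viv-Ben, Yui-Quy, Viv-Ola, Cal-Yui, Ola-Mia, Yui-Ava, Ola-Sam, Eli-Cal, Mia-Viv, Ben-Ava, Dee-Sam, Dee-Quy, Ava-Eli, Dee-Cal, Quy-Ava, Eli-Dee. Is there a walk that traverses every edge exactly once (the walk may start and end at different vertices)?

No

Degrees: Ben:2, Viv:3, Sam:2, Ola:4, Quy:3, Eli:3, Mia:2, Dee:4, Ava:4, Cal:4, Yui:3
Odd-degree vertices: Viv, Quy, Eli, Yui (4 total).
An Eulerian trail requires 0 or 2 odd-degree vertices; here there are 4.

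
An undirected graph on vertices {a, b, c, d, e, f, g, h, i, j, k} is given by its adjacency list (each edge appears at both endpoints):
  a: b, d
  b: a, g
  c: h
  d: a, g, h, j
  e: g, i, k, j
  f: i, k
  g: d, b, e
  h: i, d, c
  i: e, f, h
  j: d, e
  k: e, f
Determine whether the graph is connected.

Yes

Starting from a and exploring outward reaches every vertex (a, b, d, g, h, j, e, i, c, k, f); the graph is connected.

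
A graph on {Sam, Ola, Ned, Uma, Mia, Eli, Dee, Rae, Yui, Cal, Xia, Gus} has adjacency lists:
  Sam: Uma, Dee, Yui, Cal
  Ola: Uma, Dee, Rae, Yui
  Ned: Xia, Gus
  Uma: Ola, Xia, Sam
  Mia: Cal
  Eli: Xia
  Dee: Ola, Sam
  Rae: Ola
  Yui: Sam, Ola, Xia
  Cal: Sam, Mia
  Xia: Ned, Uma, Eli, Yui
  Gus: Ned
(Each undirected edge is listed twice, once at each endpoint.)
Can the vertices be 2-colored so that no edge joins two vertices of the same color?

Yes

Color {Ned, Uma, Eli, Dee, Rae, Yui, Cal} black and {Sam, Ola, Mia, Xia, Gus} white. No edge joins two same-colored vertices, so the graph is bipartite.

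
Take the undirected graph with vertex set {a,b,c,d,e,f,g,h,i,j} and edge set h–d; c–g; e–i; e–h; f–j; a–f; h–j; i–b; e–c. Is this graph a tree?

Yes

The graph has 10 vertices and 9 edges.
It is connected with exactly 9 edges, hence acyclic — it is a tree.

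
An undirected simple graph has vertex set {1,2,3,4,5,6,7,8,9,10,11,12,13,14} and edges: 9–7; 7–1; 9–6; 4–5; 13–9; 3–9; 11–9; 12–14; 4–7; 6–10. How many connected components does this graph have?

Component: {2}
Component: {8}
Component: {12, 14}
Component: {1, 3, 4, 5, 6, 7, 9, 10, 11, 13}

4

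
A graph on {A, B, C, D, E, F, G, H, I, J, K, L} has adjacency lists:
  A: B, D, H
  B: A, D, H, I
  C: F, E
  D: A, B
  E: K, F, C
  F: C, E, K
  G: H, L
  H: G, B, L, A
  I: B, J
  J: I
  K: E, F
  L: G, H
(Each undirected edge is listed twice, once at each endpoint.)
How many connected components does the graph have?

Component: {C, E, F, K}
Component: {A, B, D, G, H, I, J, L}

2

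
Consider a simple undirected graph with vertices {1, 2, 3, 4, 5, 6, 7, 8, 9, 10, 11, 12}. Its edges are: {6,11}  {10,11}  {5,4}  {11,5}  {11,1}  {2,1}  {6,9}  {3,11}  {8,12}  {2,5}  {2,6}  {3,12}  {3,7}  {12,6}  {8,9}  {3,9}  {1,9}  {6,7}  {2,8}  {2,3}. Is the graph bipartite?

Yes

Color {2, 4, 7, 9, 11, 12} black and {1, 3, 5, 6, 8, 10} white. No edge joins two same-colored vertices, so the graph is bipartite.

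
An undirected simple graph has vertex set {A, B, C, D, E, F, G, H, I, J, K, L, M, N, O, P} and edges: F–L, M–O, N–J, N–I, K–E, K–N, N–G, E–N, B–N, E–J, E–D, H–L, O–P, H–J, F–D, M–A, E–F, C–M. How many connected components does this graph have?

2

Component: {A, C, M, O, P}
Component: {B, D, E, F, G, H, I, J, K, L, N}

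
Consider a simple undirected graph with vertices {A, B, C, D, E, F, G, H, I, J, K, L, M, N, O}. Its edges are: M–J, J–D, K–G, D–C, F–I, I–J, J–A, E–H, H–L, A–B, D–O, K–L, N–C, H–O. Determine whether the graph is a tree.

Yes

|V| = 15, |E| = 14.
Connected and |E| = |V| - 1, which characterizes a tree.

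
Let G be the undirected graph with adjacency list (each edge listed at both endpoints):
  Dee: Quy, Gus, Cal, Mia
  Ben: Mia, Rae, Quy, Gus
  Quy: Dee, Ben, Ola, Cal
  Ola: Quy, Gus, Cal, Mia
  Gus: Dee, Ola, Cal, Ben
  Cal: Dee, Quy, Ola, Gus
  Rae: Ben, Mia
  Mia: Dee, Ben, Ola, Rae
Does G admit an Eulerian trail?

Yes

Degrees: Dee:4, Ben:4, Quy:4, Ola:4, Gus:4, Cal:4, Rae:2, Mia:4
Odd-degree vertices: none (0 total).
The non-isolated vertices are connected and exactly 0 have odd degree, so an Eulerian trail exists.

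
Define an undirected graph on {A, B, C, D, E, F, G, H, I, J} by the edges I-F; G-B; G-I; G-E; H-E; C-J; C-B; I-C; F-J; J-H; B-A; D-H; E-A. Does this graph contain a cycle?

Yes

|V| = 10, |E| = 13, number of components = 1.
Since 13 > 10 - 1, a cycle must exist; for instance A-B-G-I-F-J-H-E-A.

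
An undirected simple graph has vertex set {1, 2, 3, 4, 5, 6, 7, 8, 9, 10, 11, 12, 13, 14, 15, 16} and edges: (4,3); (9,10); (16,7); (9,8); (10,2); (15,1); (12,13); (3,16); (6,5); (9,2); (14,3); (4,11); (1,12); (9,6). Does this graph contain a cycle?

|V| = 16, |E| = 14, number of components = 3.
One cycle is 2-9-10-2.

Yes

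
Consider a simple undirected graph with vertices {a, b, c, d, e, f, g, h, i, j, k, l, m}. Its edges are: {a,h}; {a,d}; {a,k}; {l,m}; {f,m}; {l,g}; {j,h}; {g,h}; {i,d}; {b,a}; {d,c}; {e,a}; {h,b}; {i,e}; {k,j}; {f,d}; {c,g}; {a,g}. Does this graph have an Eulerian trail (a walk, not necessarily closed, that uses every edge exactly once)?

Yes

Degrees: a:6, b:2, c:2, d:4, e:2, f:2, g:4, h:4, i:2, j:2, k:2, l:2, m:2
Odd-degree vertices: none (0 total).
The non-isolated vertices are connected and exactly 0 have odd degree, so an Eulerian trail exists.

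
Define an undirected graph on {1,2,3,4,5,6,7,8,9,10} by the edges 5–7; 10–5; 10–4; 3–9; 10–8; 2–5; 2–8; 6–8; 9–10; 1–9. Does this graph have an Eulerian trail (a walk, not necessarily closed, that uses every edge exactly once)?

No

Degrees: 1:1, 2:2, 3:1, 4:1, 5:3, 6:1, 7:1, 8:3, 9:3, 10:4
Odd-degree vertices: 1, 3, 4, 5, 6, 7, 8, 9 (8 total).
With 8 odd-degree vertices (more than two), no single trail can use every edge.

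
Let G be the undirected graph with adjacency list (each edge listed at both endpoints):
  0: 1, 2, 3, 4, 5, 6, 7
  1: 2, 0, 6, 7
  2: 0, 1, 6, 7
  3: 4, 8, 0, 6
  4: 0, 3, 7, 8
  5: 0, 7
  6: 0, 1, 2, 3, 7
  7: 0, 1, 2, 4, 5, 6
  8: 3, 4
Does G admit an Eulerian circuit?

No

Degrees: 0:7, 1:4, 2:4, 3:4, 4:4, 5:2, 6:5, 7:6, 8:2
0, 6 have odd degree; an Eulerian circuit needs every degree to be even, so none exists.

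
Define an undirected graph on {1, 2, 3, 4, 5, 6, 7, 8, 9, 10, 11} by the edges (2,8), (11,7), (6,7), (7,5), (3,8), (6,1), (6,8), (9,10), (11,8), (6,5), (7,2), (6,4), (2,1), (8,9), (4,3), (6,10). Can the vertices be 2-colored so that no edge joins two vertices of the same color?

No

The cycle 7-5-6-7 has length 3, which is odd, so the graph is not bipartite.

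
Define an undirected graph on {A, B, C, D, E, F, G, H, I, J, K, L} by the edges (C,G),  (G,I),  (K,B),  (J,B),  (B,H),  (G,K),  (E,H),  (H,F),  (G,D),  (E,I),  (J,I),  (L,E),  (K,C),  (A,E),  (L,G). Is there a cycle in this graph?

The graph has 12 vertices, 15 edges, and 1 connected component.
One cycle is E-L-G-I-J-B-H-E.

Yes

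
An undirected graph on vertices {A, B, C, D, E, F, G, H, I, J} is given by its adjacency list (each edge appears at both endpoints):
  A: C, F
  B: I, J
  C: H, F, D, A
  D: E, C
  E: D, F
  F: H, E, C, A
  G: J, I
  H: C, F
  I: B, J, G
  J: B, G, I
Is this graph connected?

No

Component: {B, G, I, J}
Component: {A, C, D, E, F, H}
There are 2 separate components, so the graph is not connected.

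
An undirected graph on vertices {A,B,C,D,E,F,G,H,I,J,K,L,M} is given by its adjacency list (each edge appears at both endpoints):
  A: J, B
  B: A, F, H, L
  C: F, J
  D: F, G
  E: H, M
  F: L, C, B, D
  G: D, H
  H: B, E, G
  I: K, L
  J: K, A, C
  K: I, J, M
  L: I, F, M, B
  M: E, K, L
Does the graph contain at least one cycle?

The graph has 13 vertices, 18 edges, and 1 connected component.
Since 18 > 13 - 1, a cycle must exist; for instance A-B-F-L-I-K-J-A.

Yes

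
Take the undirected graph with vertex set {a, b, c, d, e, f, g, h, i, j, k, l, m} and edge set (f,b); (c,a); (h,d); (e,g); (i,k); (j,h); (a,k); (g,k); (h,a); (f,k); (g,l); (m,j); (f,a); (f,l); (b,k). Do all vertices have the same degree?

No

Degrees: a:4, b:2, c:1, d:1, e:1, f:4, g:3, h:3, i:1, j:2, k:5, l:2, m:1
Degrees are not all equal (e.g. deg(c)=1 but deg(k)=5); not regular.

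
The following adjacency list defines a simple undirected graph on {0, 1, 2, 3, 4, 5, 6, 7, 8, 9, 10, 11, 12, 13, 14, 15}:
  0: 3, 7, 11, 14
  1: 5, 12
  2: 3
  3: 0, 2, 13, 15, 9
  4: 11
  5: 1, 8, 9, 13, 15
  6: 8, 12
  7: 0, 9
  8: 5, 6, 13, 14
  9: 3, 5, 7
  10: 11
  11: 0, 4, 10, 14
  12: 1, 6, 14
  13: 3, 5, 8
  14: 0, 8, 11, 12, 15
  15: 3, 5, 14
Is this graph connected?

A breadth-first search from 0 visits 0, 11, 7, 14, 3, 4, 10, 9, 8, 15, 12, 2, 13, 5, 6, 1 — all 16 vertices — so the graph is connected.

Yes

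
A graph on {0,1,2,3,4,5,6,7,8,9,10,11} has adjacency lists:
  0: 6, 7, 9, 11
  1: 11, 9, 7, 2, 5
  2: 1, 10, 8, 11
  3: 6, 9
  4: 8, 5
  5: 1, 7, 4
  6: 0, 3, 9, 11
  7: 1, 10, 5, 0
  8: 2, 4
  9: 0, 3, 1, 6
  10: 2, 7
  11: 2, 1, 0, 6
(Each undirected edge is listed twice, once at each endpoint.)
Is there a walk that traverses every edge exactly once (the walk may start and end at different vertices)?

Yes

Degrees: 0:4, 1:5, 2:4, 3:2, 4:2, 5:3, 6:4, 7:4, 8:2, 9:4, 10:2, 11:4
Odd-degree vertices: 1, 5 (2 total).
With 2 odd-degree vertices and all edges in one connected piece, an Eulerian trail exists (from 1 to 5).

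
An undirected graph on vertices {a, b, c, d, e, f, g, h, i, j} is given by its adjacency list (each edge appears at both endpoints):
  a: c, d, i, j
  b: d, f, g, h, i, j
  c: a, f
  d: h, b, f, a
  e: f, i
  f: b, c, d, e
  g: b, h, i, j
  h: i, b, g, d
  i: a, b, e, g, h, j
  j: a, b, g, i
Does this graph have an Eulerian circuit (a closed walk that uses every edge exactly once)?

Yes

Degrees: a:4, b:6, c:2, d:4, e:2, f:4, g:4, h:4, i:6, j:4
All degrees are even and the non-isolated vertices are connected — an Eulerian circuit exists.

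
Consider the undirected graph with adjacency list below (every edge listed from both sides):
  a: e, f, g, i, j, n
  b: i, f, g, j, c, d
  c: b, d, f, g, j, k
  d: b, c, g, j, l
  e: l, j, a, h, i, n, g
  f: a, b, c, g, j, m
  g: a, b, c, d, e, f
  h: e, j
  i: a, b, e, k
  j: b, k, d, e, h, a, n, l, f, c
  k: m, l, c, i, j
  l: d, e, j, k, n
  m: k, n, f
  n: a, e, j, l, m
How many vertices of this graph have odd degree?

Degrees: a:6, b:6, c:6, d:5, e:7, f:6, g:6, h:2, i:4, j:10, k:5, l:5, m:3, n:5
Odd-degree vertices: d, e, k, l, m, n.

6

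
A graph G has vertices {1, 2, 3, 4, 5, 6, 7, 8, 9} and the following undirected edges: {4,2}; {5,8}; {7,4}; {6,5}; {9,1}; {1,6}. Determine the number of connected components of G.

3

Component: {3}
Component: {2, 4, 7}
Component: {1, 5, 6, 8, 9}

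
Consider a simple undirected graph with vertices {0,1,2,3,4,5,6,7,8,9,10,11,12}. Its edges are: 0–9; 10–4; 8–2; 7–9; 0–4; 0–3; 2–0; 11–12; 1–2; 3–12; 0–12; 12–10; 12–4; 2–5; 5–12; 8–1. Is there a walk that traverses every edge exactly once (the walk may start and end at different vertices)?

Degrees: 0:5, 1:2, 2:4, 3:2, 4:3, 5:2, 6:0, 7:1, 8:2, 9:2, 10:2, 11:1, 12:6
Odd-degree vertices: 0, 4, 7, 11 (4 total).
An Eulerian trail requires 0 or 2 odd-degree vertices; here there are 4.

No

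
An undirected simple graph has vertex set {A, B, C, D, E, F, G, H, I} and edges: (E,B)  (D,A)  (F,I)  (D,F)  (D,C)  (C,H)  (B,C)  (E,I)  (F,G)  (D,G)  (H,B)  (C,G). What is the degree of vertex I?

Neighbors of I: E, F.

2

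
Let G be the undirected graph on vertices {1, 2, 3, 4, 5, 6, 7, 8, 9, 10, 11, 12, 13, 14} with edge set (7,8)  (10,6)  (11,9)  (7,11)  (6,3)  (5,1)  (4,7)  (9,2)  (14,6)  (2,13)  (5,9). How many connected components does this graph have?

Component: {12}
Component: {3, 6, 10, 14}
Component: {1, 2, 4, 5, 7, 8, 9, 11, 13}

3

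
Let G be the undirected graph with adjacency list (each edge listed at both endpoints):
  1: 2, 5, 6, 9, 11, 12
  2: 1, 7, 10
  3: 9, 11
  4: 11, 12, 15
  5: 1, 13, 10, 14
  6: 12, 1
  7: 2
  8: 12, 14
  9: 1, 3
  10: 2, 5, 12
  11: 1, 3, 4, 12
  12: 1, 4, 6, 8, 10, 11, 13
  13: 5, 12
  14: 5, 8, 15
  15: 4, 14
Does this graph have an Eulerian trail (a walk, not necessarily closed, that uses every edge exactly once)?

Degrees: 1:6, 2:3, 3:2, 4:3, 5:4, 6:2, 7:1, 8:2, 9:2, 10:3, 11:4, 12:7, 13:2, 14:3, 15:2
Odd-degree vertices: 2, 4, 7, 10, 12, 14 (6 total).
An Eulerian trail requires 0 or 2 odd-degree vertices; here there are 6.

No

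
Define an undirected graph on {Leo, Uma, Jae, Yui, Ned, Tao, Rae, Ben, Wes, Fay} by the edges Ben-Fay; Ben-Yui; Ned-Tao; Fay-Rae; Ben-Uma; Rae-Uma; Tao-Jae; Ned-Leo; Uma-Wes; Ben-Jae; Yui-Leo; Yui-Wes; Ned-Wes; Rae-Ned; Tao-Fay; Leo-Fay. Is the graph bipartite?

Yes

Partition the vertices as {Uma, Jae, Yui, Ned, Fay} vs {Leo, Tao, Rae, Ben, Wes}. Each listed edge has one endpoint in each part, so the graph is bipartite.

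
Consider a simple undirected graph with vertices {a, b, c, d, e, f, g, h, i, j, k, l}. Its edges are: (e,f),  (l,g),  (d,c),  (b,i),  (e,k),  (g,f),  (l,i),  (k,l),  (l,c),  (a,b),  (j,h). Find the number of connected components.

2

Component: {h, j}
Component: {a, b, c, d, e, f, g, i, k, l}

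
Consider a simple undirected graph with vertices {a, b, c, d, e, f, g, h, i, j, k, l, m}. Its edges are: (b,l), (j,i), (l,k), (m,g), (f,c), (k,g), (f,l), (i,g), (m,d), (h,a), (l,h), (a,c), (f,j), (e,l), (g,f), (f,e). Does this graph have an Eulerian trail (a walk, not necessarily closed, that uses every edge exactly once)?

Degrees: a:2, b:1, c:2, d:1, e:2, f:5, g:4, h:2, i:2, j:2, k:2, l:5, m:2
Odd-degree vertices: b, d, f, l (4 total).
With 4 odd-degree vertices (more than two), no single trail can use every edge.

No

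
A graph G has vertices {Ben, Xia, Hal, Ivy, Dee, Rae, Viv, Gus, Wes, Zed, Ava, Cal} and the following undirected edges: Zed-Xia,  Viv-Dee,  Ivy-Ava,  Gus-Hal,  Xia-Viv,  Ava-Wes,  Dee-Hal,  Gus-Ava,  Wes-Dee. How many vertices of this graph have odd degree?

Degrees: Ben:0, Xia:2, Hal:2, Ivy:1, Dee:3, Rae:0, Viv:2, Gus:2, Wes:2, Zed:1, Ava:3, Cal:0
Odd-degree vertices: Ivy, Dee, Zed, Ava.

4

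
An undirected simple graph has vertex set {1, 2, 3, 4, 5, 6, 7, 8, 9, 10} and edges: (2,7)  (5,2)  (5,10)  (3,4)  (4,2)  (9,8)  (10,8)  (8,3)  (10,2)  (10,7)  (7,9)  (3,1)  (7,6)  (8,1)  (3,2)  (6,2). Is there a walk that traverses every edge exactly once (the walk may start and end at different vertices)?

Yes

Degrees: 1:2, 2:6, 3:4, 4:2, 5:2, 6:2, 7:4, 8:4, 9:2, 10:4
Odd-degree vertices: none (0 total).
With 0 odd-degree vertices and all edges in one connected piece, an Eulerian trail exists.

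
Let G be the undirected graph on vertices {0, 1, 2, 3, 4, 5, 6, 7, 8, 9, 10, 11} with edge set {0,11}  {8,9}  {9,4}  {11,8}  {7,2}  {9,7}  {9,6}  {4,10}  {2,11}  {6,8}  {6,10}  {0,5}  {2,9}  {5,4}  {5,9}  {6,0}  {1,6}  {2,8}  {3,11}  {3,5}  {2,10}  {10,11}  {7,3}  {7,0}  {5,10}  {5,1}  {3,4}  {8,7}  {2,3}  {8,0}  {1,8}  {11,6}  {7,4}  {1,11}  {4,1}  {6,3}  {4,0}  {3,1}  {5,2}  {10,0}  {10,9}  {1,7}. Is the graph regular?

Degrees: 0:7, 1:7, 2:7, 3:7, 4:7, 5:7, 6:7, 7:7, 8:7, 9:7, 10:7, 11:7
Every vertex has degree 7, so the graph is 7-regular.

Yes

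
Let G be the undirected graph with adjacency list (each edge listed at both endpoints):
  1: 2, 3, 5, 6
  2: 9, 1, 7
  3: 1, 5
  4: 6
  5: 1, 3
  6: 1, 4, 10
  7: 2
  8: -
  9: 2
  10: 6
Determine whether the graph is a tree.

No

|V| = 10, |E| = 9.
It is not connected, so it is not a tree.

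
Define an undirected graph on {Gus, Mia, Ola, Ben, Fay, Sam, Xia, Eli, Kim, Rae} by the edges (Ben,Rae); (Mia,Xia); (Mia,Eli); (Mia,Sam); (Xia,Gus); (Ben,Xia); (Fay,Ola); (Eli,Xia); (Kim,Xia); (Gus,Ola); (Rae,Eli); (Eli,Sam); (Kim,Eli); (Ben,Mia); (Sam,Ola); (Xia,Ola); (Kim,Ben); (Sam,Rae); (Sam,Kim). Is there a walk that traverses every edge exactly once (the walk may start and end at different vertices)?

Degrees: Gus:2, Mia:4, Ola:4, Ben:4, Fay:1, Sam:5, Xia:6, Eli:5, Kim:4, Rae:3
Odd-degree vertices: Fay, Sam, Eli, Rae (4 total).
An Eulerian trail requires 0 or 2 odd-degree vertices; here there are 4.

No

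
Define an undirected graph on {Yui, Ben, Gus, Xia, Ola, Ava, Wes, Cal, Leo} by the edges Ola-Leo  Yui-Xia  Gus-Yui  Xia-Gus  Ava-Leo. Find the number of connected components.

Component: {Ben}
Component: {Wes}
Component: {Cal}
Component: {Yui, Gus, Xia}
Component: {Ola, Ava, Leo}

5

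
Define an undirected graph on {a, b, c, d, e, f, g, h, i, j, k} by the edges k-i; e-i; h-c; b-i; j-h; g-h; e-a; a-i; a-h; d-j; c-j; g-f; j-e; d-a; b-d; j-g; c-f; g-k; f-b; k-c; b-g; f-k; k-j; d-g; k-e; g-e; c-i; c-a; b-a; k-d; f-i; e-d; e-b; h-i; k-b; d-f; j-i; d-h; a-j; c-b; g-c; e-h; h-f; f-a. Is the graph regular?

Yes

Degrees: a:8, b:8, c:8, d:8, e:8, f:8, g:8, h:8, i:8, j:8, k:8
All degrees equal 8; the graph is regular.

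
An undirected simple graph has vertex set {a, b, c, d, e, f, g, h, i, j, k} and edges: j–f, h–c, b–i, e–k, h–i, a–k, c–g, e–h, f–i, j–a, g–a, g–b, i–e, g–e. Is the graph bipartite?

e-i-h-e is an odd cycle (length 3), and a bipartite graph can contain only even cycles.

No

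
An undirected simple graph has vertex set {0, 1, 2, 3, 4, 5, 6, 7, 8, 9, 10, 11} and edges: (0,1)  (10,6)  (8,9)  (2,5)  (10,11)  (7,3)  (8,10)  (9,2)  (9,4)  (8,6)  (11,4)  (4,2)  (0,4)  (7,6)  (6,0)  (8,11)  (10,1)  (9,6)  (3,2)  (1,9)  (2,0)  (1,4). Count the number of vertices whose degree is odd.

Degrees: 0:4, 1:4, 2:5, 3:2, 4:5, 5:1, 6:5, 7:2, 8:4, 9:5, 10:4, 11:3
Odd-degree vertices: 2, 4, 5, 6, 9, 11.

6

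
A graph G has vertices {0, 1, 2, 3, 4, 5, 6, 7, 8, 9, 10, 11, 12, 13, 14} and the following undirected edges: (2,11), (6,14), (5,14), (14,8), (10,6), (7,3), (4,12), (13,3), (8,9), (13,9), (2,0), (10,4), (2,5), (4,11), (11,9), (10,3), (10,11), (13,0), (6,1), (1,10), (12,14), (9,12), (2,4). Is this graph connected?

Yes

A breadth-first search from 0 visits 0, 13, 2, 9, 3, 5, 4, 11, 8, 12, 7, 10, 14, 6, 1 — all 15 vertices — so the graph is connected.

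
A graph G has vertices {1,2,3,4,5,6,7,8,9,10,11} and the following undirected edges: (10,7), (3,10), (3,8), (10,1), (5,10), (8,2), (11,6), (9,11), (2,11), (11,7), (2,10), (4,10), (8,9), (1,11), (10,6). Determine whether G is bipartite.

Partition the vertices as {8, 10, 11} vs {1, 2, 3, 4, 5, 6, 7, 9}. Each listed edge has one endpoint in each part, so the graph is bipartite.

Yes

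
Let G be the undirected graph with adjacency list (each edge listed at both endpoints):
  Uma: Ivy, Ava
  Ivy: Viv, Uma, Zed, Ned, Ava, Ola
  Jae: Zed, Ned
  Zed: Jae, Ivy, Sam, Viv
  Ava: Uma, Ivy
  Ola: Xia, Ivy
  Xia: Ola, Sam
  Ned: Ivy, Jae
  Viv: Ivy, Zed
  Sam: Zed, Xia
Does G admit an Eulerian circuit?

Degrees: Uma:2, Ivy:6, Jae:2, Zed:4, Ava:2, Ola:2, Xia:2, Ned:2, Viv:2, Sam:2
All degrees are even and the non-isolated vertices are connected — an Eulerian circuit exists.

Yes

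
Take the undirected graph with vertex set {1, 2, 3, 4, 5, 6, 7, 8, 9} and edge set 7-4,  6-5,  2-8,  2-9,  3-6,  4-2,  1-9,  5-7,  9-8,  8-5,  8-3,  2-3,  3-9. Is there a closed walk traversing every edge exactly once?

No

Degrees: 1:1, 2:4, 3:4, 4:2, 5:3, 6:2, 7:2, 8:4, 9:4
1, 5 have odd degree; an Eulerian circuit needs every degree to be even, so none exists.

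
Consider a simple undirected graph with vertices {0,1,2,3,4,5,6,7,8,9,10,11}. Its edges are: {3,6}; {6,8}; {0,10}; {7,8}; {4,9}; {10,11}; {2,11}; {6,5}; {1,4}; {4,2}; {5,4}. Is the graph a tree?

|V| = 12, |E| = 11.
It is connected with exactly 11 edges, hence acyclic — it is a tree.

Yes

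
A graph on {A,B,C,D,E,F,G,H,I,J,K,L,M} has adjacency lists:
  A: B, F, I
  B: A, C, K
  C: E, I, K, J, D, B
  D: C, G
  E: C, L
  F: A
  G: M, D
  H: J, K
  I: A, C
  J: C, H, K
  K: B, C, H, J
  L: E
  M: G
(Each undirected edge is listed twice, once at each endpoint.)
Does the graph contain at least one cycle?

|V| = 13, |E| = 16, number of components = 1.
One cycle is C-J-H-K-C.

Yes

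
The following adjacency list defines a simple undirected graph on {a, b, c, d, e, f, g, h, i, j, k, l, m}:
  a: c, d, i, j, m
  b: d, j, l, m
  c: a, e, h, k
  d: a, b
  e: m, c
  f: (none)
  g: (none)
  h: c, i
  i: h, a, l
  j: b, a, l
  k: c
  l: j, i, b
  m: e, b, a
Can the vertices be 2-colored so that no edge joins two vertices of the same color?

j-l-b-j is an odd cycle (length 3), and a bipartite graph can contain only even cycles.

No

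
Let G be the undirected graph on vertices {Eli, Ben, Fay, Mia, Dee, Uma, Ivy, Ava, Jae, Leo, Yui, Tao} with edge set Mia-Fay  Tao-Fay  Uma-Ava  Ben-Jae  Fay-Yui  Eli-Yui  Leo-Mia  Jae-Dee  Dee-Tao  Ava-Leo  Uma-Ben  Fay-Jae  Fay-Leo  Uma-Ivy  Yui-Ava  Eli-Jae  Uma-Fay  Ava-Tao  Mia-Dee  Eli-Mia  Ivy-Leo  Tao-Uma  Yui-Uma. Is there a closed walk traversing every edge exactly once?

Degrees: Eli:3, Ben:2, Fay:6, Mia:4, Dee:3, Uma:6, Ivy:2, Ava:4, Jae:4, Leo:4, Yui:4, Tao:4
Vertices with odd degree: Eli, Dee. An Eulerian circuit requires all degrees even.

No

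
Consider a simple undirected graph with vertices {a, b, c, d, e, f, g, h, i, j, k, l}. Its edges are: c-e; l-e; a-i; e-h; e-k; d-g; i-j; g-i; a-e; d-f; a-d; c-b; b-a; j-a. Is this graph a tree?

|V| = 12, |E| = 14.
A tree on 12 vertices has exactly 11 edges; this graph has 14, so it contains a cycle and is not a tree.

No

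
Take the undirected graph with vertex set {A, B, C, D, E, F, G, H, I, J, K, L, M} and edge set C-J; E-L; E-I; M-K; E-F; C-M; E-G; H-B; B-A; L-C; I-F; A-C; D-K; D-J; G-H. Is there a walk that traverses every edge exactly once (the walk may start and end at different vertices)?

Degrees: A:2, B:2, C:4, D:2, E:4, F:2, G:2, H:2, I:2, J:2, K:2, L:2, M:2
Odd-degree vertices: none (0 total).
The non-isolated vertices are connected and exactly 0 have odd degree, so an Eulerian trail exists.

Yes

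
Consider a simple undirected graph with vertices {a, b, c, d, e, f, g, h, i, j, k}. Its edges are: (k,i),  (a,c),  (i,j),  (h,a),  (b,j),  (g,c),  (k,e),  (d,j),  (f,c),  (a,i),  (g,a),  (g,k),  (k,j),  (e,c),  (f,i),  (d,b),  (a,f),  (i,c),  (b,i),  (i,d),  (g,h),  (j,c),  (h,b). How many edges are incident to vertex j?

5

Neighbors of j: b, c, d, i, k.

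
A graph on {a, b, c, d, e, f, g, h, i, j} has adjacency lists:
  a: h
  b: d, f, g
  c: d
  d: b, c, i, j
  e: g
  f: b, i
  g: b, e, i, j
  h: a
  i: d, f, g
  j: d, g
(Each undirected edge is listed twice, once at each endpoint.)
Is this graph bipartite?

Partition the vertices as {d, f, g, h} vs {a, b, c, e, i, j}. Each listed edge has one endpoint in each part, so the graph is bipartite.

Yes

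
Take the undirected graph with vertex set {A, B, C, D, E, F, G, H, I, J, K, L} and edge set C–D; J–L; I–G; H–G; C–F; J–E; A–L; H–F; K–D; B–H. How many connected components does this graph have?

Component: {A, E, J, L}
Component: {B, C, D, F, G, H, I, K}

2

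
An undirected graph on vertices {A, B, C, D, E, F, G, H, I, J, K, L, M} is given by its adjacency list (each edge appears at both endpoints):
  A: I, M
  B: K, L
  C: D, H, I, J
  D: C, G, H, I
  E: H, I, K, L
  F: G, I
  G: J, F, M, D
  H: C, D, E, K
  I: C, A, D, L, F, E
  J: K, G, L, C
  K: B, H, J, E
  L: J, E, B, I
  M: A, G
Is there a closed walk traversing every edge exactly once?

Yes

Degrees: A:2, B:2, C:4, D:4, E:4, F:2, G:4, H:4, I:6, J:4, K:4, L:4, M:2
All degrees are even and the non-isolated vertices are connected — an Eulerian circuit exists.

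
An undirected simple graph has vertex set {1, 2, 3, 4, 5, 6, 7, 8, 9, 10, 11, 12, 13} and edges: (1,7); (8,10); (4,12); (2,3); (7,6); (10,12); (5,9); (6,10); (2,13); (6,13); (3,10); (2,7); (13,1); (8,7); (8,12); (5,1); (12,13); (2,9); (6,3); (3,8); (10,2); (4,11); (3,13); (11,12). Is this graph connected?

Starting from 1 and exploring outward reaches every vertex (1, 13, 5, 7, 12, 6, 3, 2, 9, 8, 11, 4, 10); the graph is connected.

Yes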